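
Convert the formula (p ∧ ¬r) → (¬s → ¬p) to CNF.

(p ∧ ¬r) → (¬s → ¬p)
≡ ¬(p ∧ ¬r) ∨ (¬s → ¬p)
≡ ¬(p ∧ ¬r) ∨ ¬¬s ∨ ¬p
≡ ¬p ∨ ¬¬r ∨ ¬¬s ∨ ¬p
≡ ¬p ∨ r ∨ ¬¬s ∨ ¬p
≡ ¬p ∨ r ∨ s ∨ ¬p
≡ ¬p ∨ r ∨ s

¬p ∨ r ∨ s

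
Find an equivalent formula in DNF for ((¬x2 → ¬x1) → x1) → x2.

((¬x2 → ¬x1) → x1) → x2
≡ ¬((¬x2 → ¬x1) → x1) ∨ x2   — eliminate →
≡ ¬(¬(¬x2 → ¬x1) ∨ x1) ∨ x2   — eliminate →
≡ ¬(¬(¬¬x2 ∨ ¬x1) ∨ x1) ∨ x2   — eliminate →
≡ (¬¬(¬¬x2 ∨ ¬x1) ∧ ¬x1) ∨ x2   — De Morgan
≡ ((¬¬x2 ∨ ¬x1) ∧ ¬x1) ∨ x2   — double negation
≡ ((x2 ∨ ¬x1) ∧ ¬x1) ∨ x2   — double negation
≡ (x2 ∧ ¬x1) ∨ (¬x1 ∧ ¬x1) ∨ x2   — distribute ∧ over ∨
≡ ¬x1 ∨ x2   — simplify

¬x1 ∨ x2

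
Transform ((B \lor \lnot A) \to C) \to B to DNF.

((B \lor \lnot A) \to C) \to B
⇔ \lnot ((B \lor \lnot A) \to C) \lor B   [eliminate \to]
⇔ \lnot (\lnot (B \lor \lnot A) \lor C) \lor B   [eliminate \to]
⇔ (\lnot \lnot (B \lor \lnot A) \land \lnot C) \lor B   [De Morgan]
⇔ ((B \lor \lnot A) \land \lnot C) \lor B   [double negation]
⇔ (B \land \lnot C) \lor (\lnot A \land \lnot C) \lor B   [distribute \land over \lor]
⇔ (\lnot A \land \lnot C) \lor B   [simplify]

(\lnot A \land \lnot C) \lor B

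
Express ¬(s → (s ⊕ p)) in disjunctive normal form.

¬(s → (s ⊕ p))
≡ ¬(¬s ∨ (s ⊕ p))
≡ ¬(¬s ∨ (s ∧ ¬p) ∨ (¬s ∧ p))
≡ ¬¬s ∧ ¬(s ∧ ¬p) ∧ ¬(¬s ∧ p)
≡ s ∧ ¬(s ∧ ¬p) ∧ ¬(¬s ∧ p)
≡ s ∧ (¬s ∨ ¬¬p) ∧ ¬(¬s ∧ p)
≡ s ∧ (¬s ∨ p) ∧ ¬(¬s ∧ p)
≡ s ∧ (¬s ∨ p) ∧ (¬¬s ∨ ¬p)
≡ s ∧ (¬s ∨ p) ∧ (s ∨ ¬p)
≡ (s ∧ ¬s ∧ s) ∨ (s ∧ ¬s ∧ ¬p) ∨ (s ∧ p ∧ s) ∨ (s ∧ p ∧ ¬p)
≡ s ∧ p

s ∧ p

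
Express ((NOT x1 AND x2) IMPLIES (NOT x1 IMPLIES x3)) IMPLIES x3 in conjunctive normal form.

(NOT x1 OR x3) AND (x2 OR x3)

((NOT x1 AND x2) IMPLIES (NOT x1 IMPLIES x3)) IMPLIES x3
= NOT ((NOT x1 AND x2) IMPLIES (NOT x1 IMPLIES x3)) OR x3   [eliminate IMPLIES]
= NOT (NOT (NOT x1 AND x2) OR (NOT x1 IMPLIES x3)) OR x3   [eliminate IMPLIES]
= NOT (NOT (NOT x1 AND x2) OR NOT NOT x1 OR x3) OR x3   [eliminate IMPLIES]
= (NOT NOT (NOT x1 AND x2) AND NOT NOT NOT x1 AND NOT x3) OR x3   [De Morgan]
= (NOT x1 AND x2 AND NOT NOT NOT x1 AND NOT x3) OR x3   [double negation]
= (NOT x1 AND x2 AND NOT x1 AND NOT x3) OR x3   [double negation]
= (NOT x1 OR x3) AND (x2 OR x3) AND (NOT x1 OR x3) AND (NOT x3 OR x3)   [distribute OR over AND]
= (NOT x1 OR x3) AND (x2 OR x3)   [simplify]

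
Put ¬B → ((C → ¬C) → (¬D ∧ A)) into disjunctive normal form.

¬B → ((C → ¬C) → (¬D ∧ A))
≡ ¬¬B ∨ ((C → ¬C) → (¬D ∧ A))   — eliminate →
≡ ¬¬B ∨ ¬(C → ¬C) ∨ (¬D ∧ A)   — eliminate →
≡ ¬¬B ∨ ¬(¬C ∨ ¬C) ∨ (¬D ∧ A)   — eliminate →
≡ B ∨ ¬(¬C ∨ ¬C) ∨ (¬D ∧ A)   — double negation
≡ B ∨ (¬¬C ∧ ¬¬C) ∨ (¬D ∧ A)   — De Morgan
≡ B ∨ (C ∧ ¬¬C) ∨ (¬D ∧ A)   — double negation
≡ B ∨ (C ∧ C) ∨ (¬D ∧ A)   — double negation
≡ B ∨ C ∨ (¬D ∧ A)   — simplify

B ∨ C ∨ (¬D ∧ A)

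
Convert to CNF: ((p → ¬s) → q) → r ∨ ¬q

¬q ∨ r

((p → ¬s) → q) → r ∨ ¬q
≡ ¬((p → ¬s) → q) ∨ r ∨ ¬q
≡ ¬(¬(p → ¬s) ∨ q) ∨ r ∨ ¬q
≡ ¬(¬(¬p ∨ ¬s) ∨ q) ∨ r ∨ ¬q
≡ ¬¬(¬p ∨ ¬s) ∧ ¬q ∨ r ∨ ¬q
≡ (¬p ∨ ¬s) ∧ ¬q ∨ r ∨ ¬q
≡ (¬p ∨ ¬s ∨ r ∨ ¬q) ∧ (¬q ∨ r ∨ ¬q)
≡ ¬q ∨ r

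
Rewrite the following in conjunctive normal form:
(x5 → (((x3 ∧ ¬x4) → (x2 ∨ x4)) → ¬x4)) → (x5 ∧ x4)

x5 ∧ x4

(x5 → (((x3 ∧ ¬x4) → (x2 ∨ x4)) → ¬x4)) → (x5 ∧ x4)
= ¬(x5 → (((x3 ∧ ¬x4) → (x2 ∨ x4)) → ¬x4)) ∨ (x5 ∧ x4)   — eliminate →
= ¬(¬x5 ∨ (((x3 ∧ ¬x4) → (x2 ∨ x4)) → ¬x4)) ∨ (x5 ∧ x4)   — eliminate →
= ¬(¬x5 ∨ ¬((x3 ∧ ¬x4) → (x2 ∨ x4)) ∨ ¬x4) ∨ (x5 ∧ x4)   — eliminate →
= ¬(¬x5 ∨ ¬(¬(x3 ∧ ¬x4) ∨ x2 ∨ x4) ∨ ¬x4) ∨ (x5 ∧ x4)   — eliminate →
= (¬¬x5 ∧ ¬¬(¬(x3 ∧ ¬x4) ∨ x2 ∨ x4) ∧ ¬¬x4) ∨ (x5 ∧ x4)   — De Morgan
= (x5 ∧ ¬¬(¬(x3 ∧ ¬x4) ∨ x2 ∨ x4) ∧ ¬¬x4) ∨ (x5 ∧ x4)   — double negation
= (x5 ∧ (¬(x3 ∧ ¬x4) ∨ x2 ∨ x4) ∧ ¬¬x4) ∨ (x5 ∧ x4)   — double negation
= (x5 ∧ (¬x3 ∨ ¬¬x4 ∨ x2 ∨ x4) ∧ ¬¬x4) ∨ (x5 ∧ x4)   — De Morgan
= (x5 ∧ (¬x3 ∨ x4 ∨ x2 ∨ x4) ∧ ¬¬x4) ∨ (x5 ∧ x4)   — double negation
= (x5 ∧ (¬x3 ∨ x4 ∨ x2 ∨ x4) ∧ x4) ∨ (x5 ∧ x4)   — double negation
= (x5 ∨ x5) ∧ (x5 ∨ x4) ∧ (¬x3 ∨ x4 ∨ x2 ∨ x4 ∨ x5) ∧ (¬x3 ∨ x4 ∨ x2 ∨ x4 ∨ x4) ∧ (x4 ∨ x5) ∧ (x4 ∨ x4)   — distribute ∨ over ∧
= x5 ∧ x4   — simplify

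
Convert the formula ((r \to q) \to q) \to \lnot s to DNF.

((r \to q) \to q) \to \lnot s
≡ \lnot ((r \to q) \to q) \lor \lnot s
≡ \lnot (\lnot (r \to q) \lor q) \lor \lnot s
≡ \lnot (\lnot (\lnot r \lor q) \lor q) \lor \lnot s
≡ (\lnot \lnot (\lnot r \lor q) \land \lnot q) \lor \lnot s
≡ ((\lnot r \lor q) \land \lnot q) \lor \lnot s
≡ (\lnot r \land \lnot q) \lor (q \land \lnot q) \lor \lnot s
≡ (\lnot r \land \lnot q) \lor \lnot s

(\lnot r \land \lnot q) \lor \lnot s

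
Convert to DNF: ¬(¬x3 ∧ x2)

x3 ∨ ¬x2

¬(¬x3 ∧ x2)
≡ ¬¬x3 ∨ ¬x2   (De Morgan)
≡ x3 ∨ ¬x2   (double negation)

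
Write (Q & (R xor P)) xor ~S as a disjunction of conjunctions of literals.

(Q & (R xor P)) xor ~S
= (Q & (R xor P) & ~~S) | (~(Q & (R xor P)) & ~S)   [expand xor]
= (Q & ((R & ~P) | (~R & P)) & ~~S) | (~(Q & (R xor P)) & ~S)   [expand xor]
= (Q & ((R & ~P) | (~R & P)) & ~~S) | (~(Q & ((R & ~P) | (~R & P))) & ~S)   [expand xor]
= (Q & ((R & ~P) | (~R & P)) & S) | (~(Q & ((R & ~P) | (~R & P))) & ~S)   [double negation]
= (Q & ((R & ~P) | (~R & P)) & S) | ((~Q | ~((R & ~P) | (~R & P))) & ~S)   [De Morgan]
= (Q & ((R & ~P) | (~R & P)) & S) | ((~Q | (~(R & ~P) & ~(~R & P))) & ~S)   [De Morgan]
= (Q & ((R & ~P) | (~R & P)) & S) | ((~Q | ((~R | ~~P) & ~(~R & P))) & ~S)   [De Morgan]
= (Q & ((R & ~P) | (~R & P)) & S) | ((~Q | ((~R | P) & ~(~R & P))) & ~S)   [double negation]
= (Q & ((R & ~P) | (~R & P)) & S) | ((~Q | ((~R | P) & (~~R | ~P))) & ~S)   [De Morgan]
= (Q & ((R & ~P) | (~R & P)) & S) | ((~Q | ((~R | P) & (R | ~P))) & ~S)   [double negation]
= (Q & R & ~P & S) | (Q & ~R & P & S) | (~Q & ~S) | (~R & R & ~S) | (~R & ~P & ~S) | (P & R & ~S) | (P & ~P & ~S)   [distribute & over |]
= (Q & R & ~P & S) | (Q & ~R & P & S) | (~Q & ~S) | (~R & ~P & ~S) | (P & R & ~S)   [simplify]

(Q & R & ~P & S) | (Q & ~R & P & S) | (~Q & ~S) | (~R & ~P & ~S) | (P & R & ~S)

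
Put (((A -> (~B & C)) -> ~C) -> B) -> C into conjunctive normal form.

(((A -> (~B & C)) -> ~C) -> B) -> C
= ~(((A -> (~B & C)) -> ~C) -> B) | C   [eliminate ->]
= ~(~((A -> (~B & C)) -> ~C) | B) | C   [eliminate ->]
= ~(~(~(A -> (~B & C)) | ~C) | B) | C   [eliminate ->]
= ~(~(~(~A | (~B & C)) | ~C) | B) | C   [eliminate ->]
= (~~(~(~A | (~B & C)) | ~C) & ~B) | C   [De Morgan]
= ((~(~A | (~B & C)) | ~C) & ~B) | C   [double negation]
= (((~~A & ~(~B & C)) | ~C) & ~B) | C   [De Morgan]
= (((A & ~(~B & C)) | ~C) & ~B) | C   [double negation]
= (((A & (~~B | ~C)) | ~C) & ~B) | C   [De Morgan]
= (((A & (B | ~C)) | ~C) & ~B) | C   [double negation]
= (A | ~C | C) & (B | ~C | ~C | C) & (~B | C)   [distribute | over &]
= ~B | C   [simplify]

~B | C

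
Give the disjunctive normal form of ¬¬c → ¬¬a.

¬¬c → ¬¬a
≡ ¬¬¬c ∨ ¬¬a
≡ ¬c ∨ ¬¬a
≡ ¬c ∨ a

¬c ∨ a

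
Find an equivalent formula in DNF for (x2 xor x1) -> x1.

(~x2 & ~x1) | x1

(x2 xor x1) -> x1
= ~(x2 xor x1) | x1   (eliminate ->)
= ~((x2 & ~x1) | (~x2 & x1)) | x1   (expand xor)
= (~(x2 & ~x1) & ~(~x2 & x1)) | x1   (De Morgan)
= ((~x2 | ~~x1) & ~(~x2 & x1)) | x1   (De Morgan)
= ((~x2 | x1) & ~(~x2 & x1)) | x1   (double negation)
= ((~x2 | x1) & (~~x2 | ~x1)) | x1   (De Morgan)
= ((~x2 | x1) & (x2 | ~x1)) | x1   (double negation)
= (~x2 & x2) | (~x2 & ~x1) | (x1 & x2) | (x1 & ~x1) | x1   (distribute & over |)
= (~x2 & ~x1) | x1   (simplify)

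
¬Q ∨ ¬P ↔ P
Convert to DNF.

¬Q ∨ ¬P ↔ P
= (¬Q ∨ ¬P → P) ∧ (P → ¬Q ∨ ¬P)
= (¬(¬Q ∨ ¬P) ∨ P) ∧ (P → ¬Q ∨ ¬P)
= (¬(¬Q ∨ ¬P) ∨ P) ∧ (¬P ∨ ¬Q ∨ ¬P)
= (¬¬Q ∧ ¬¬P ∨ P) ∧ (¬P ∨ ¬Q ∨ ¬P)
= (Q ∧ ¬¬P ∨ P) ∧ (¬P ∨ ¬Q ∨ ¬P)
= (Q ∧ P ∨ P) ∧ (¬P ∨ ¬Q ∨ ¬P)
= Q ∧ P ∧ ¬P ∨ Q ∧ P ∧ ¬Q ∨ Q ∧ P ∧ ¬P ∨ P ∧ ¬P ∨ P ∧ ¬Q ∨ P ∧ ¬P
= P ∧ ¬Q

P ∧ ¬Q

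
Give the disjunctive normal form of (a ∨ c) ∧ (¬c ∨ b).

(a ∨ c) ∧ (¬c ∨ b)
⇔ a ∧ ¬c ∨ a ∧ b ∨ c ∧ ¬c ∨ c ∧ b   [distribute ∧ over ∨]
⇔ a ∧ ¬c ∨ a ∧ b ∨ c ∧ b   [simplify]

a ∧ ¬c ∨ a ∧ b ∨ c ∧ b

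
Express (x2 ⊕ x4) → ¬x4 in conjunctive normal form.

¬x4 ∨ x2

(x2 ⊕ x4) → ¬x4
⇔ ¬(x2 ⊕ x4) ∨ ¬x4   [eliminate →]
⇔ ¬((x2 ∨ x4) ∧ ¬(x2 ∧ x4)) ∨ ¬x4   [expand ⊕]
⇔ ¬(x2 ∨ x4) ∨ ¬¬(x2 ∧ x4) ∨ ¬x4   [De Morgan]
⇔ (¬x2 ∧ ¬x4) ∨ ¬¬(x2 ∧ x4) ∨ ¬x4   [De Morgan]
⇔ (¬x2 ∧ ¬x4) ∨ (x2 ∧ x4) ∨ ¬x4   [double negation]
⇔ (¬x2 ∨ x2 ∨ ¬x4) ∧ (¬x2 ∨ x4 ∨ ¬x4) ∧ (¬x4 ∨ x2 ∨ ¬x4) ∧ (¬x4 ∨ x4 ∨ ¬x4)   [distribute ∨ over ∧]
⇔ ¬x4 ∨ x2   [simplify]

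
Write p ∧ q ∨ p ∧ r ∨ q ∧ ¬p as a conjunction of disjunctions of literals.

(p ∨ q) ∧ (q ∨ r)

p ∧ q ∨ p ∧ r ∨ q ∧ ¬p
≡ (p ∨ p ∨ q) ∧ (p ∨ p ∨ ¬p) ∧ (p ∨ r ∨ q) ∧ (p ∨ r ∨ ¬p) ∧ (q ∨ p ∨ q) ∧ (q ∨ p ∨ ¬p) ∧ (q ∨ r ∨ q) ∧ (q ∨ r ∨ ¬p)   (distribute ∨ over ∧)
≡ (p ∨ q) ∧ (q ∨ r)   (simplify)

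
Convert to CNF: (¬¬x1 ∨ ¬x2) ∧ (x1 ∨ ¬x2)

(¬¬x1 ∨ ¬x2) ∧ (x1 ∨ ¬x2)
⇔ (x1 ∨ ¬x2) ∧ (x1 ∨ ¬x2)   [double negation]
⇔ x1 ∨ ¬x2   [simplify]

x1 ∨ ¬x2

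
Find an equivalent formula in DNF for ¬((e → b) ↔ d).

¬((e → b) ↔ d)
⇔ ¬(((e → b) → d) ∧ (d → (e → b)))
⇔ ¬((¬(e → b) ∨ d) ∧ (d → (e → b)))
⇔ ¬((¬(¬e ∨ b) ∨ d) ∧ (d → (e → b)))
⇔ ¬((¬(¬e ∨ b) ∨ d) ∧ (¬d ∨ (e → b)))
⇔ ¬((¬(¬e ∨ b) ∨ d) ∧ (¬d ∨ ¬e ∨ b))
⇔ ¬(¬(¬e ∨ b) ∨ d) ∨ ¬(¬d ∨ ¬e ∨ b)
⇔ (¬¬(¬e ∨ b) ∧ ¬d) ∨ ¬(¬d ∨ ¬e ∨ b)
⇔ ((¬e ∨ b) ∧ ¬d) ∨ ¬(¬d ∨ ¬e ∨ b)
⇔ ((¬e ∨ b) ∧ ¬d) ∨ (¬¬d ∧ ¬¬e ∧ ¬b)
⇔ ((¬e ∨ b) ∧ ¬d) ∨ (d ∧ ¬¬e ∧ ¬b)
⇔ ((¬e ∨ b) ∧ ¬d) ∨ (d ∧ e ∧ ¬b)
⇔ (¬e ∧ ¬d) ∨ (b ∧ ¬d) ∨ (d ∧ e ∧ ¬b)

(¬e ∧ ¬d) ∨ (b ∧ ¬d) ∨ (d ∧ e ∧ ¬b)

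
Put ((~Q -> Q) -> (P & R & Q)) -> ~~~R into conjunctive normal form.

(Q | ~R) & (~P | ~R | ~Q)

((~Q -> Q) -> (P & R & Q)) -> ~~~R
⇔ ~((~Q -> Q) -> (P & R & Q)) | ~~~R   (eliminate ->)
⇔ ~(~(~Q -> Q) | (P & R & Q)) | ~~~R   (eliminate ->)
⇔ ~(~(~~Q | Q) | (P & R & Q)) | ~~~R   (eliminate ->)
⇔ (~~(~~Q | Q) & ~(P & R & Q)) | ~~~R   (De Morgan)
⇔ ((~~Q | Q) & ~(P & R & Q)) | ~~~R   (double negation)
⇔ ((Q | Q) & ~(P & R & Q)) | ~~~R   (double negation)
⇔ ((Q | Q) & (~P | ~R | ~Q)) | ~~~R   (De Morgan)
⇔ ((Q | Q) & (~P | ~R | ~Q)) | ~R   (double negation)
⇔ (Q | Q | ~R) & (~P | ~R | ~Q | ~R)   (distribute | over &)
⇔ (Q | ~R) & (~P | ~R | ~Q)   (simplify)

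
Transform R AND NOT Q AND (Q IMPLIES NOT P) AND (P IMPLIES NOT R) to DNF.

R AND NOT Q AND NOT P

R AND NOT Q AND (Q IMPLIES NOT P) AND (P IMPLIES NOT R)
⇔ R AND NOT Q AND (NOT Q OR NOT P) AND (P IMPLIES NOT R)
⇔ R AND NOT Q AND (NOT Q OR NOT P) AND (NOT P OR NOT R)
⇔ (R AND NOT Q AND NOT Q AND NOT P) OR (R AND NOT Q AND NOT Q AND NOT R) OR (R AND NOT Q AND NOT P AND NOT P) OR (R AND NOT Q AND NOT P AND NOT R)
⇔ R AND NOT Q AND NOT P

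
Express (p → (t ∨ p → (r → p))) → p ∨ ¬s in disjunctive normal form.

(p → (t ∨ p → (r → p))) → p ∨ ¬s
≡ ¬(p → (t ∨ p → (r → p))) ∨ p ∨ ¬s
≡ ¬(¬p ∨ (t ∨ p → (r → p))) ∨ p ∨ ¬s
≡ ¬(¬p ∨ ¬(t ∨ p) ∨ (r → p)) ∨ p ∨ ¬s
≡ ¬(¬p ∨ ¬(t ∨ p) ∨ ¬r ∨ p) ∨ p ∨ ¬s
≡ ¬¬p ∧ ¬¬(t ∨ p) ∧ ¬¬r ∧ ¬p ∨ p ∨ ¬s
≡ p ∧ ¬¬(t ∨ p) ∧ ¬¬r ∧ ¬p ∨ p ∨ ¬s
≡ p ∧ (t ∨ p) ∧ ¬¬r ∧ ¬p ∨ p ∨ ¬s
≡ p ∧ (t ∨ p) ∧ r ∧ ¬p ∨ p ∨ ¬s
≡ p ∧ t ∧ r ∧ ¬p ∨ p ∧ p ∧ r ∧ ¬p ∨ p ∨ ¬s
≡ p ∨ ¬s

p ∨ ¬s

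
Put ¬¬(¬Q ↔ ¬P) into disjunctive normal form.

¬¬(¬Q ↔ ¬P)
≡ ¬¬((¬Q → ¬P) ∧ (¬P → ¬Q))   [eliminate ↔]
≡ ¬¬((¬¬Q ∨ ¬P) ∧ (¬P → ¬Q))   [eliminate →]
≡ ¬¬((¬¬Q ∨ ¬P) ∧ (¬¬P ∨ ¬Q))   [eliminate →]
≡ (¬¬Q ∨ ¬P) ∧ (¬¬P ∨ ¬Q)   [double negation]
≡ (Q ∨ ¬P) ∧ (¬¬P ∨ ¬Q)   [double negation]
≡ (Q ∨ ¬P) ∧ (P ∨ ¬Q)   [double negation]
≡ (Q ∧ P) ∨ (Q ∧ ¬Q) ∨ (¬P ∧ P) ∨ (¬P ∧ ¬Q)   [distribute ∧ over ∨]
≡ (Q ∧ P) ∨ (¬P ∧ ¬Q)   [simplify]

(Q ∧ P) ∨ (¬P ∧ ¬Q)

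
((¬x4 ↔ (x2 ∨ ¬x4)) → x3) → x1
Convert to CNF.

(¬x2 ∨ ¬x4 ∨ x1) ∧ (¬x3 ∨ x1)

((¬x4 ↔ (x2 ∨ ¬x4)) → x3) → x1
≡ ¬((¬x4 ↔ (x2 ∨ ¬x4)) → x3) ∨ x1   [eliminate →]
≡ ¬(¬(¬x4 ↔ (x2 ∨ ¬x4)) ∨ x3) ∨ x1   [eliminate →]
≡ ¬(¬((¬x4 → (x2 ∨ ¬x4)) ∧ ((x2 ∨ ¬x4) → ¬x4)) ∨ x3) ∨ x1   [eliminate ↔]
≡ ¬(¬((¬¬x4 ∨ x2 ∨ ¬x4) ∧ ((x2 ∨ ¬x4) → ¬x4)) ∨ x3) ∨ x1   [eliminate →]
≡ ¬(¬((¬¬x4 ∨ x2 ∨ ¬x4) ∧ (¬(x2 ∨ ¬x4) ∨ ¬x4)) ∨ x3) ∨ x1   [eliminate →]
≡ (¬¬((¬¬x4 ∨ x2 ∨ ¬x4) ∧ (¬(x2 ∨ ¬x4) ∨ ¬x4)) ∧ ¬x3) ∨ x1   [De Morgan]
≡ ((¬¬x4 ∨ x2 ∨ ¬x4) ∧ (¬(x2 ∨ ¬x4) ∨ ¬x4) ∧ ¬x3) ∨ x1   [double negation]
≡ ((x4 ∨ x2 ∨ ¬x4) ∧ (¬(x2 ∨ ¬x4) ∨ ¬x4) ∧ ¬x3) ∨ x1   [double negation]
≡ ((x4 ∨ x2 ∨ ¬x4) ∧ ((¬x2 ∧ ¬¬x4) ∨ ¬x4) ∧ ¬x3) ∨ x1   [De Morgan]
≡ ((x4 ∨ x2 ∨ ¬x4) ∧ ((¬x2 ∧ x4) ∨ ¬x4) ∧ ¬x3) ∨ x1   [double negation]
≡ (x4 ∨ x2 ∨ ¬x4 ∨ x1) ∧ (¬x2 ∨ ¬x4 ∨ x1) ∧ (x4 ∨ ¬x4 ∨ x1) ∧ (¬x3 ∨ x1)   [distribute ∨ over ∧]
≡ (¬x2 ∨ ¬x4 ∨ x1) ∧ (¬x3 ∨ x1)   [simplify]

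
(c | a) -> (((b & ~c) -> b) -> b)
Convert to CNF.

(~c | b) & (~a | b)

(c | a) -> (((b & ~c) -> b) -> b)
= ~(c | a) | (((b & ~c) -> b) -> b)
= ~(c | a) | ~((b & ~c) -> b) | b
= ~(c | a) | ~(~(b & ~c) | b) | b
= (~c & ~a) | ~(~(b & ~c) | b) | b
= (~c & ~a) | (~~(b & ~c) & ~b) | b
= (~c & ~a) | (b & ~c & ~b) | b
= (~c | b | b) & (~c | ~c | b) & (~c | ~b | b) & (~a | b | b) & (~a | ~c | b) & (~a | ~b | b)
= (~c | b) & (~a | b)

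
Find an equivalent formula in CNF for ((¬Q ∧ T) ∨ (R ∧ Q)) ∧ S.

(¬Q ∨ R) ∧ (T ∨ R) ∧ (T ∨ Q) ∧ S

((¬Q ∧ T) ∨ (R ∧ Q)) ∧ S
≡ (¬Q ∨ R) ∧ (¬Q ∨ Q) ∧ (T ∨ R) ∧ (T ∨ Q) ∧ S
≡ (¬Q ∨ R) ∧ (T ∨ R) ∧ (T ∨ Q) ∧ S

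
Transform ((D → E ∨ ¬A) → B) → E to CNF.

(¬D ∨ E ∨ ¬A) ∧ (¬B ∨ E)

((D → E ∨ ¬A) → B) → E
= ¬((D → E ∨ ¬A) → B) ∨ E   [eliminate →]
= ¬(¬(D → E ∨ ¬A) ∨ B) ∨ E   [eliminate →]
= ¬(¬(¬D ∨ E ∨ ¬A) ∨ B) ∨ E   [eliminate →]
= ¬¬(¬D ∨ E ∨ ¬A) ∧ ¬B ∨ E   [De Morgan]
= (¬D ∨ E ∨ ¬A) ∧ ¬B ∨ E   [double negation]
= (¬D ∨ E ∨ ¬A ∨ E) ∧ (¬B ∨ E)   [distribute ∨ over ∧]
= (¬D ∨ E ∨ ¬A) ∧ (¬B ∨ E)   [simplify]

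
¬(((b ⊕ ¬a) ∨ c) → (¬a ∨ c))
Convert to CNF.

¬(((b ⊕ ¬a) ∨ c) → (¬a ∨ c))
= ¬(¬((b ⊕ ¬a) ∨ c) ∨ ¬a ∨ c)   — eliminate →
= ¬(¬(((b ∨ ¬a) ∧ ¬(b ∧ ¬a)) ∨ c) ∨ ¬a ∨ c)   — expand ⊕
= ¬¬(((b ∨ ¬a) ∧ ¬(b ∧ ¬a)) ∨ c) ∧ ¬¬a ∧ ¬c   — De Morgan
= (((b ∨ ¬a) ∧ ¬(b ∧ ¬a)) ∨ c) ∧ ¬¬a ∧ ¬c   — double negation
= (((b ∨ ¬a) ∧ (¬b ∨ ¬¬a)) ∨ c) ∧ ¬¬a ∧ ¬c   — De Morgan
= (((b ∨ ¬a) ∧ (¬b ∨ a)) ∨ c) ∧ ¬¬a ∧ ¬c   — double negation
= (((b ∨ ¬a) ∧ (¬b ∨ a)) ∨ c) ∧ a ∧ ¬c   — double negation
= (b ∨ ¬a ∨ c) ∧ (¬b ∨ a ∨ c) ∧ a ∧ ¬c   — distribute ∨ over ∧
= (b ∨ ¬a ∨ c) ∧ a ∧ ¬c   — simplify

(b ∨ ¬a ∨ c) ∧ a ∧ ¬c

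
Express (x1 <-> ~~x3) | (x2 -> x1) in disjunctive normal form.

(x1 <-> ~~x3) | (x2 -> x1)
≡ ((x1 -> ~~x3) & (~~x3 -> x1)) | (x2 -> x1)   (eliminate <->)
≡ ((~x1 | ~~x3) & (~~x3 -> x1)) | (x2 -> x1)   (eliminate ->)
≡ ((~x1 | ~~x3) & (~~~x3 | x1)) | (x2 -> x1)   (eliminate ->)
≡ ((~x1 | ~~x3) & (~~~x3 | x1)) | ~x2 | x1   (eliminate ->)
≡ ((~x1 | x3) & (~~~x3 | x1)) | ~x2 | x1   (double negation)
≡ ((~x1 | x3) & (~x3 | x1)) | ~x2 | x1   (double negation)
≡ (~x1 & ~x3) | (~x1 & x1) | (x3 & ~x3) | (x3 & x1) | ~x2 | x1   (distribute & over |)
≡ (~x1 & ~x3) | ~x2 | x1   (simplify)

(~x1 & ~x3) | ~x2 | x1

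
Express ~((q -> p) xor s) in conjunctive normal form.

(q | s) & (~p | s) & (~s | ~q | p)

~((q -> p) xor s)
= ~(((q -> p) | s) & ~((q -> p) & s))   [expand xor]
= ~((~q | p | s) & ~((q -> p) & s))   [eliminate ->]
= ~((~q | p | s) & ~((~q | p) & s))   [eliminate ->]
= ~(~q | p | s) | ~~((~q | p) & s)   [De Morgan]
= (~~q & ~p & ~s) | ~~((~q | p) & s)   [De Morgan]
= (q & ~p & ~s) | ~~((~q | p) & s)   [double negation]
= (q & ~p & ~s) | ((~q | p) & s)   [double negation]
= (q | ~q | p) & (q | s) & (~p | ~q | p) & (~p | s) & (~s | ~q | p) & (~s | s)   [distribute | over &]
= (q | s) & (~p | s) & (~s | ~q | p)   [simplify]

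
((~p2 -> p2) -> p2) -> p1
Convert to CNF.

((~p2 -> p2) -> p2) -> p1
⇔ ~((~p2 -> p2) -> p2) | p1
⇔ ~(~(~p2 -> p2) | p2) | p1
⇔ ~(~(~~p2 | p2) | p2) | p1
⇔ (~~(~~p2 | p2) & ~p2) | p1
⇔ ((~~p2 | p2) & ~p2) | p1
⇔ ((p2 | p2) & ~p2) | p1
⇔ (p2 | p2 | p1) & (~p2 | p1)
⇔ (p2 | p1) & (~p2 | p1)

(p2 | p1) & (~p2 | p1)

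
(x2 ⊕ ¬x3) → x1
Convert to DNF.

(¬x2 ∧ x3) ∨ (¬x3 ∧ x2) ∨ x1

(x2 ⊕ ¬x3) → x1
≡ ¬(x2 ⊕ ¬x3) ∨ x1
≡ ¬((x2 ∧ ¬¬x3) ∨ (¬x2 ∧ ¬x3)) ∨ x1
≡ (¬(x2 ∧ ¬¬x3) ∧ ¬(¬x2 ∧ ¬x3)) ∨ x1
≡ ((¬x2 ∨ ¬¬¬x3) ∧ ¬(¬x2 ∧ ¬x3)) ∨ x1
≡ ((¬x2 ∨ ¬x3) ∧ ¬(¬x2 ∧ ¬x3)) ∨ x1
≡ ((¬x2 ∨ ¬x3) ∧ (¬¬x2 ∨ ¬¬x3)) ∨ x1
≡ ((¬x2 ∨ ¬x3) ∧ (x2 ∨ ¬¬x3)) ∨ x1
≡ ((¬x2 ∨ ¬x3) ∧ (x2 ∨ x3)) ∨ x1
≡ (¬x2 ∧ x2) ∨ (¬x2 ∧ x3) ∨ (¬x3 ∧ x2) ∨ (¬x3 ∧ x3) ∨ x1
≡ (¬x2 ∧ x3) ∨ (¬x3 ∧ x2) ∨ x1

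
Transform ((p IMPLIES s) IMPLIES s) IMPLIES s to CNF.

((p IMPLIES s) IMPLIES s) IMPLIES s
≡ NOT ((p IMPLIES s) IMPLIES s) OR s
≡ NOT (NOT (p IMPLIES s) OR s) OR s
≡ NOT (NOT (NOT p OR s) OR s) OR s
≡ (NOT NOT (NOT p OR s) AND NOT s) OR s
≡ ((NOT p OR s) AND NOT s) OR s
≡ (NOT p OR s OR s) AND (NOT s OR s)
≡ NOT p OR s

NOT p OR s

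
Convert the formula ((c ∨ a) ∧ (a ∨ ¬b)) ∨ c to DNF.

a ∨ c

((c ∨ a) ∧ (a ∨ ¬b)) ∨ c
⇔ (c ∧ a) ∨ (c ∧ ¬b) ∨ (a ∧ a) ∨ (a ∧ ¬b) ∨ c   [distribute ∧ over ∨]
⇔ a ∨ c   [simplify]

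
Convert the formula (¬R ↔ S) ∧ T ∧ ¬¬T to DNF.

(¬R ↔ S) ∧ T ∧ ¬¬T
≡ (¬R → S) ∧ (S → ¬R) ∧ T ∧ ¬¬T   [eliminate ↔]
≡ (¬¬R ∨ S) ∧ (S → ¬R) ∧ T ∧ ¬¬T   [eliminate →]
≡ (¬¬R ∨ S) ∧ (¬S ∨ ¬R) ∧ T ∧ ¬¬T   [eliminate →]
≡ (R ∨ S) ∧ (¬S ∨ ¬R) ∧ T ∧ ¬¬T   [double negation]
≡ (R ∨ S) ∧ (¬S ∨ ¬R) ∧ T ∧ T   [double negation]
≡ (R ∧ ¬S ∧ T ∧ T) ∨ (R ∧ ¬R ∧ T ∧ T) ∨ (S ∧ ¬S ∧ T ∧ T) ∨ (S ∧ ¬R ∧ T ∧ T)   [distribute ∧ over ∨]
≡ (R ∧ ¬S ∧ T) ∨ (S ∧ ¬R ∧ T)   [simplify]

(R ∧ ¬S ∧ T) ∨ (S ∧ ¬R ∧ T)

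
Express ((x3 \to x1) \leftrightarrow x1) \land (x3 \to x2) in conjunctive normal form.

((x3 \to x1) \leftrightarrow x1) \land (x3 \to x2)
≡ ((x3 \to x1) \to x1) \land (x1 \to (x3 \to x1)) \land (x3 \to x2)   (eliminate \leftrightarrow)
≡ (\lnot (x3 \to x1) \lor x1) \land (x1 \to (x3 \to x1)) \land (x3 \to x2)   (eliminate \to)
≡ (\lnot (\lnot x3 \lor x1) \lor x1) \land (x1 \to (x3 \to x1)) \land (x3 \to x2)   (eliminate \to)
≡ (\lnot (\lnot x3 \lor x1) \lor x1) \land (\lnot x1 \lor (x3 \to x1)) \land (x3 \to x2)   (eliminate \to)
≡ (\lnot (\lnot x3 \lor x1) \lor x1) \land (\lnot x1 \lor \lnot x3 \lor x1) \land (x3 \to x2)   (eliminate \to)
≡ (\lnot (\lnot x3 \lor x1) \lor x1) \land (\lnot x1 \lor \lnot x3 \lor x1) \land (\lnot x3 \lor x2)   (eliminate \to)
≡ ((\lnot \lnot x3 \land \lnot x1) \lor x1) \land (\lnot x1 \lor \lnot x3 \lor x1) \land (\lnot x3 \lor x2)   (De Morgan)
≡ ((x3 \land \lnot x1) \lor x1) \land (\lnot x1 \lor \lnot x3 \lor x1) \land (\lnot x3 \lor x2)   (double negation)
≡ (x3 \lor x1) \land (\lnot x1 \lor x1) \land (\lnot x1 \lor \lnot x3 \lor x1) \land (\lnot x3 \lor x2)   (distribute \lor over \land)
≡ (x3 \lor x1) \land (\lnot x3 \lor x2)   (simplify)

(x3 \lor x1) \land (\lnot x3 \lor x2)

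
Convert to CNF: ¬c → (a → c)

c ∨ ¬a

¬c → (a → c)
⇔ ¬¬c ∨ (a → c)   [eliminate →]
⇔ ¬¬c ∨ ¬a ∨ c   [eliminate →]
⇔ c ∨ ¬a ∨ c   [double negation]
⇔ c ∨ ¬a   [simplify]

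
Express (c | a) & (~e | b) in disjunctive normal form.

(c | a) & (~e | b)
≡ (c & ~e) | (c & b) | (a & ~e) | (a & b)   [distribute & over |]

(c & ~e) | (c & b) | (a & ~e) | (a & b)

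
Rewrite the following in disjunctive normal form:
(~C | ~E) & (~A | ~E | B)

(~C | ~E) & (~A | ~E | B)
≡ (~C & ~A) | (~C & ~E) | (~C & B) | (~E & ~A) | (~E & ~E) | (~E & B)   [distribute & over |]
≡ (~C & ~A) | (~C & B) | ~E   [simplify]

(~C & ~A) | (~C & B) | ~E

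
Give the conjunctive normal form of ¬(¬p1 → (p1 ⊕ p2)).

¬(¬p1 → (p1 ⊕ p2))
≡ ¬(¬¬p1 ∨ (p1 ⊕ p2))   — eliminate →
≡ ¬(¬¬p1 ∨ ((p1 ∨ p2) ∧ ¬(p1 ∧ p2)))   — expand ⊕
≡ ¬¬¬p1 ∧ ¬((p1 ∨ p2) ∧ ¬(p1 ∧ p2))   — De Morgan
≡ ¬p1 ∧ ¬((p1 ∨ p2) ∧ ¬(p1 ∧ p2))   — double negation
≡ ¬p1 ∧ (¬(p1 ∨ p2) ∨ ¬¬(p1 ∧ p2))   — De Morgan
≡ ¬p1 ∧ ((¬p1 ∧ ¬p2) ∨ ¬¬(p1 ∧ p2))   — De Morgan
≡ ¬p1 ∧ ((¬p1 ∧ ¬p2) ∨ (p1 ∧ p2))   — double negation
≡ ¬p1 ∧ (¬p1 ∨ p1) ∧ (¬p1 ∨ p2) ∧ (¬p2 ∨ p1) ∧ (¬p2 ∨ p2)   — distribute ∨ over ∧
≡ ¬p1 ∧ (¬p2 ∨ p1)   — simplify

¬p1 ∧ (¬p2 ∨ p1)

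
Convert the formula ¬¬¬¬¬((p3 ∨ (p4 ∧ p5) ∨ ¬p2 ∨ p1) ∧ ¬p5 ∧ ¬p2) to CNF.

p2 ∨ p5

¬¬¬¬¬((p3 ∨ (p4 ∧ p5) ∨ ¬p2 ∨ p1) ∧ ¬p5 ∧ ¬p2)
≡ ¬¬¬((p3 ∨ (p4 ∧ p5) ∨ ¬p2 ∨ p1) ∧ ¬p5 ∧ ¬p2)   [double negation]
≡ ¬((p3 ∨ (p4 ∧ p5) ∨ ¬p2 ∨ p1) ∧ ¬p5 ∧ ¬p2)   [double negation]
≡ ¬(p3 ∨ (p4 ∧ p5) ∨ ¬p2 ∨ p1) ∨ ¬¬p5 ∨ ¬¬p2   [De Morgan]
≡ (¬p3 ∧ ¬(p4 ∧ p5) ∧ ¬¬p2 ∧ ¬p1) ∨ ¬¬p5 ∨ ¬¬p2   [De Morgan]
≡ (¬p3 ∧ (¬p4 ∨ ¬p5) ∧ ¬¬p2 ∧ ¬p1) ∨ ¬¬p5 ∨ ¬¬p2   [De Morgan]
≡ (¬p3 ∧ (¬p4 ∨ ¬p5) ∧ p2 ∧ ¬p1) ∨ ¬¬p5 ∨ ¬¬p2   [double negation]
≡ (¬p3 ∧ (¬p4 ∨ ¬p5) ∧ p2 ∧ ¬p1) ∨ p5 ∨ ¬¬p2   [double negation]
≡ (¬p3 ∧ (¬p4 ∨ ¬p5) ∧ p2 ∧ ¬p1) ∨ p5 ∨ p2   [double negation]
≡ (¬p3 ∨ p5 ∨ p2) ∧ (¬p4 ∨ ¬p5 ∨ p5 ∨ p2) ∧ (p2 ∨ p5 ∨ p2) ∧ (¬p1 ∨ p5 ∨ p2)   [distribute ∨ over ∧]
≡ p2 ∨ p5   [simplify]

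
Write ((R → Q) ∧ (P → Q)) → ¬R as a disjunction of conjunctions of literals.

(R ∧ ¬Q) ∨ (P ∧ ¬Q) ∨ ¬R

((R → Q) ∧ (P → Q)) → ¬R
≡ ¬((R → Q) ∧ (P → Q)) ∨ ¬R   [eliminate →]
≡ ¬((¬R ∨ Q) ∧ (P → Q)) ∨ ¬R   [eliminate →]
≡ ¬((¬R ∨ Q) ∧ (¬P ∨ Q)) ∨ ¬R   [eliminate →]
≡ ¬(¬R ∨ Q) ∨ ¬(¬P ∨ Q) ∨ ¬R   [De Morgan]
≡ (¬¬R ∧ ¬Q) ∨ ¬(¬P ∨ Q) ∨ ¬R   [De Morgan]
≡ (R ∧ ¬Q) ∨ ¬(¬P ∨ Q) ∨ ¬R   [double negation]
≡ (R ∧ ¬Q) ∨ (¬¬P ∧ ¬Q) ∨ ¬R   [De Morgan]
≡ (R ∧ ¬Q) ∨ (P ∧ ¬Q) ∨ ¬R   [double negation]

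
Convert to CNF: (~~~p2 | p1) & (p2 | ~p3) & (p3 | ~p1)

(~p2 | p1) & (p2 | ~p3) & (p3 | ~p1)

(~~~p2 | p1) & (p2 | ~p3) & (p3 | ~p1)
≡ (~p2 | p1) & (p2 | ~p3) & (p3 | ~p1)   [double negation]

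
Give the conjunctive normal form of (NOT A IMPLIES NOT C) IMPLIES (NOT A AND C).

NOT A AND C

(NOT A IMPLIES NOT C) IMPLIES (NOT A AND C)
≡ NOT (NOT A IMPLIES NOT C) OR (NOT A AND C)
≡ NOT (NOT NOT A OR NOT C) OR (NOT A AND C)
≡ (NOT NOT NOT A AND NOT NOT C) OR (NOT A AND C)
≡ (NOT A AND NOT NOT C) OR (NOT A AND C)
≡ (NOT A AND C) OR (NOT A AND C)
≡ (NOT A OR NOT A) AND (NOT A OR C) AND (C OR NOT A) AND (C OR C)
≡ NOT A AND C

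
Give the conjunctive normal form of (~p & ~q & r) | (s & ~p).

~p & (~q | s) & (r | s)

(~p & ~q & r) | (s & ~p)
≡ (~p | s) & (~p | ~p) & (~q | s) & (~q | ~p) & (r | s) & (r | ~p)   [distribute | over &]
≡ ~p & (~q | s) & (r | s)   [simplify]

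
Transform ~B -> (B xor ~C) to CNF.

B | ~C

~B -> (B xor ~C)
= ~~B | (B xor ~C)   [eliminate ->]
= ~~B | ((B | ~C) & ~(B & ~C))   [expand xor]
= B | ((B | ~C) & ~(B & ~C))   [double negation]
= B | ((B | ~C) & (~B | ~~C))   [De Morgan]
= B | ((B | ~C) & (~B | C))   [double negation]
= (B | B | ~C) & (B | ~B | C)   [distribute | over &]
= B | ~C   [simplify]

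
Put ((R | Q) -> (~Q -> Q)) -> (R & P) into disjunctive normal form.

(R & ~Q) | (R & P)

((R | Q) -> (~Q -> Q)) -> (R & P)
⇔ ~((R | Q) -> (~Q -> Q)) | (R & P)   [eliminate ->]
⇔ ~(~(R | Q) | (~Q -> Q)) | (R & P)   [eliminate ->]
⇔ ~(~(R | Q) | ~~Q | Q) | (R & P)   [eliminate ->]
⇔ (~~(R | Q) & ~~~Q & ~Q) | (R & P)   [De Morgan]
⇔ ((R | Q) & ~~~Q & ~Q) | (R & P)   [double negation]
⇔ ((R | Q) & ~Q & ~Q) | (R & P)   [double negation]
⇔ (R & ~Q & ~Q) | (Q & ~Q & ~Q) | (R & P)   [distribute & over |]
⇔ (R & ~Q) | (R & P)   [simplify]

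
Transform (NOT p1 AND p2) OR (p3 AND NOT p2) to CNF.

(NOT p1 AND p2) OR (p3 AND NOT p2)
⇔ (NOT p1 OR p3) AND (NOT p1 OR NOT p2) AND (p2 OR p3) AND (p2 OR NOT p2)   (distribute OR over AND)
⇔ (NOT p1 OR p3) AND (NOT p1 OR NOT p2) AND (p2 OR p3)   (simplify)

(NOT p1 OR p3) AND (NOT p1 OR NOT p2) AND (p2 OR p3)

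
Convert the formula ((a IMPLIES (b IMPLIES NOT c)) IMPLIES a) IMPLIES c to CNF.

((a IMPLIES (b IMPLIES NOT c)) IMPLIES a) IMPLIES c
≡ NOT ((a IMPLIES (b IMPLIES NOT c)) IMPLIES a) OR c   [eliminate IMPLIES]
≡ NOT (NOT (a IMPLIES (b IMPLIES NOT c)) OR a) OR c   [eliminate IMPLIES]
≡ NOT (NOT (NOT a OR (b IMPLIES NOT c)) OR a) OR c   [eliminate IMPLIES]
≡ NOT (NOT (NOT a OR NOT b OR NOT c) OR a) OR c   [eliminate IMPLIES]
≡ (NOT NOT (NOT a OR NOT b OR NOT c) AND NOT a) OR c   [De Morgan]
≡ ((NOT a OR NOT b OR NOT c) AND NOT a) OR c   [double negation]
≡ (NOT a OR NOT b OR NOT c OR c) AND (NOT a OR c)   [distribute OR over AND]
≡ NOT a OR c   [simplify]

NOT a OR c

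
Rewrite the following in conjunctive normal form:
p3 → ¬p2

p3 → ¬p2
⇔ ¬p3 ∨ ¬p2

¬p3 ∨ ¬p2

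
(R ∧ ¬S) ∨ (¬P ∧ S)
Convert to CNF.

(R ∧ ¬S) ∨ (¬P ∧ S)
= (R ∨ ¬P) ∧ (R ∨ S) ∧ (¬S ∨ ¬P) ∧ (¬S ∨ S)   — distribute ∨ over ∧
= (R ∨ ¬P) ∧ (R ∨ S) ∧ (¬S ∨ ¬P)   — simplify

(R ∨ ¬P) ∧ (R ∨ S) ∧ (¬S ∨ ¬P)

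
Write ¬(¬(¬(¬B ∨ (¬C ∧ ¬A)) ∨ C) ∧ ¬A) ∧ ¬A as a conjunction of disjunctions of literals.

¬(¬(¬(¬B ∨ (¬C ∧ ¬A)) ∨ C) ∧ ¬A) ∧ ¬A
= (¬¬(¬(¬B ∨ (¬C ∧ ¬A)) ∨ C) ∨ ¬¬A) ∧ ¬A   [De Morgan]
= (¬(¬B ∨ (¬C ∧ ¬A)) ∨ C ∨ ¬¬A) ∧ ¬A   [double negation]
= ((¬¬B ∧ ¬(¬C ∧ ¬A)) ∨ C ∨ ¬¬A) ∧ ¬A   [De Morgan]
= ((B ∧ ¬(¬C ∧ ¬A)) ∨ C ∨ ¬¬A) ∧ ¬A   [double negation]
= ((B ∧ (¬¬C ∨ ¬¬A)) ∨ C ∨ ¬¬A) ∧ ¬A   [De Morgan]
= ((B ∧ (C ∨ ¬¬A)) ∨ C ∨ ¬¬A) ∧ ¬A   [double negation]
= ((B ∧ (C ∨ A)) ∨ C ∨ ¬¬A) ∧ ¬A   [double negation]
= ((B ∧ (C ∨ A)) ∨ C ∨ A) ∧ ¬A   [double negation]
= (B ∨ C ∨ A) ∧ (C ∨ A ∨ C ∨ A) ∧ ¬A   [distribute ∨ over ∧]
= (C ∨ A) ∧ ¬A   [simplify]

(C ∨ A) ∧ ¬A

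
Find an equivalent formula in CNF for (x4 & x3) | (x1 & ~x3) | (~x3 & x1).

(x4 | x1) & (x4 | ~x3) & (x3 | x1)

(x4 & x3) | (x1 & ~x3) | (~x3 & x1)
≡ (x4 | x1 | ~x3) & (x4 | x1 | x1) & (x4 | ~x3 | ~x3) & (x4 | ~x3 | x1) & (x3 | x1 | ~x3) & (x3 | x1 | x1) & (x3 | ~x3 | ~x3) & (x3 | ~x3 | x1)
≡ (x4 | x1) & (x4 | ~x3) & (x3 | x1)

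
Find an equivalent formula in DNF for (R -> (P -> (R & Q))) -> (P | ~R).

P | ~R

(R -> (P -> (R & Q))) -> (P | ~R)
= ~(R -> (P -> (R & Q))) | P | ~R
= ~(~R | (P -> (R & Q))) | P | ~R
= ~(~R | ~P | (R & Q)) | P | ~R
= (~~R & ~~P & ~(R & Q)) | P | ~R
= (R & ~~P & ~(R & Q)) | P | ~R
= (R & P & ~(R & Q)) | P | ~R
= (R & P & (~R | ~Q)) | P | ~R
= (R & P & ~R) | (R & P & ~Q) | P | ~R
= P | ~R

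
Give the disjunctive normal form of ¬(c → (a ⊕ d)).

¬(c → (a ⊕ d))
⇔ ¬(¬c ∨ (a ⊕ d))
⇔ ¬(¬c ∨ (a ∧ ¬d) ∨ (¬a ∧ d))
⇔ ¬¬c ∧ ¬(a ∧ ¬d) ∧ ¬(¬a ∧ d)
⇔ c ∧ ¬(a ∧ ¬d) ∧ ¬(¬a ∧ d)
⇔ c ∧ (¬a ∨ ¬¬d) ∧ ¬(¬a ∧ d)
⇔ c ∧ (¬a ∨ d) ∧ ¬(¬a ∧ d)
⇔ c ∧ (¬a ∨ d) ∧ (¬¬a ∨ ¬d)
⇔ c ∧ (¬a ∨ d) ∧ (a ∨ ¬d)
⇔ (c ∧ ¬a ∧ a) ∨ (c ∧ ¬a ∧ ¬d) ∨ (c ∧ d ∧ a) ∨ (c ∧ d ∧ ¬d)
⇔ (c ∧ ¬a ∧ ¬d) ∨ (c ∧ d ∧ a)

(c ∧ ¬a ∧ ¬d) ∨ (c ∧ d ∧ a)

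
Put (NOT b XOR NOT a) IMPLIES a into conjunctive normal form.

a OR NOT b

(NOT b XOR NOT a) IMPLIES a
= NOT (NOT b XOR NOT a) OR a   [eliminate IMPLIES]
= NOT ((NOT b OR NOT a) AND NOT (NOT b AND NOT a)) OR a   [expand XOR]
= NOT (NOT b OR NOT a) OR NOT NOT (NOT b AND NOT a) OR a   [De Morgan]
= (NOT NOT b AND NOT NOT a) OR NOT NOT (NOT b AND NOT a) OR a   [De Morgan]
= (b AND NOT NOT a) OR NOT NOT (NOT b AND NOT a) OR a   [double negation]
= (b AND a) OR NOT NOT (NOT b AND NOT a) OR a   [double negation]
= (b AND a) OR (NOT b AND NOT a) OR a   [double negation]
= (b OR NOT b OR a) AND (b OR NOT a OR a) AND (a OR NOT b OR a) AND (a OR NOT a OR a)   [distribute OR over AND]
= a OR NOT b   [simplify]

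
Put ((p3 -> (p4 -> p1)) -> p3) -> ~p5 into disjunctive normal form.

~p3 | ~p5

((p3 -> (p4 -> p1)) -> p3) -> ~p5
= ~((p3 -> (p4 -> p1)) -> p3) | ~p5   [eliminate ->]
= ~(~(p3 -> (p4 -> p1)) | p3) | ~p5   [eliminate ->]
= ~(~(~p3 | (p4 -> p1)) | p3) | ~p5   [eliminate ->]
= ~(~(~p3 | ~p4 | p1) | p3) | ~p5   [eliminate ->]
= (~~(~p3 | ~p4 | p1) & ~p3) | ~p5   [De Morgan]
= ((~p3 | ~p4 | p1) & ~p3) | ~p5   [double negation]
= (~p3 & ~p3) | (~p4 & ~p3) | (p1 & ~p3) | ~p5   [distribute & over |]
= ~p3 | ~p5   [simplify]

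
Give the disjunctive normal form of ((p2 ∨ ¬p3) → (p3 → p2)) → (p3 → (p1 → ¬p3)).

¬p3 ∨ ¬p1

((p2 ∨ ¬p3) → (p3 → p2)) → (p3 → (p1 → ¬p3))
≡ ¬((p2 ∨ ¬p3) → (p3 → p2)) ∨ (p3 → (p1 → ¬p3))   (eliminate →)
≡ ¬(¬(p2 ∨ ¬p3) ∨ (p3 → p2)) ∨ (p3 → (p1 → ¬p3))   (eliminate →)
≡ ¬(¬(p2 ∨ ¬p3) ∨ ¬p3 ∨ p2) ∨ (p3 → (p1 → ¬p3))   (eliminate →)
≡ ¬(¬(p2 ∨ ¬p3) ∨ ¬p3 ∨ p2) ∨ ¬p3 ∨ (p1 → ¬p3)   (eliminate →)
≡ ¬(¬(p2 ∨ ¬p3) ∨ ¬p3 ∨ p2) ∨ ¬p3 ∨ ¬p1 ∨ ¬p3   (eliminate →)
≡ (¬¬(p2 ∨ ¬p3) ∧ ¬¬p3 ∧ ¬p2) ∨ ¬p3 ∨ ¬p1 ∨ ¬p3   (De Morgan)
≡ ((p2 ∨ ¬p3) ∧ ¬¬p3 ∧ ¬p2) ∨ ¬p3 ∨ ¬p1 ∨ ¬p3   (double negation)
≡ ((p2 ∨ ¬p3) ∧ p3 ∧ ¬p2) ∨ ¬p3 ∨ ¬p1 ∨ ¬p3   (double negation)
≡ (p2 ∧ p3 ∧ ¬p2) ∨ (¬p3 ∧ p3 ∧ ¬p2) ∨ ¬p3 ∨ ¬p1 ∨ ¬p3   (distribute ∧ over ∨)
≡ ¬p3 ∨ ¬p1   (simplify)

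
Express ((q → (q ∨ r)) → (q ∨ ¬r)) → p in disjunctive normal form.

((q → (q ∨ r)) → (q ∨ ¬r)) → p
= ¬((q → (q ∨ r)) → (q ∨ ¬r)) ∨ p
= ¬(¬(q → (q ∨ r)) ∨ q ∨ ¬r) ∨ p
= ¬(¬(¬q ∨ q ∨ r) ∨ q ∨ ¬r) ∨ p
= (¬¬(¬q ∨ q ∨ r) ∧ ¬q ∧ ¬¬r) ∨ p
= ((¬q ∨ q ∨ r) ∧ ¬q ∧ ¬¬r) ∨ p
= ((¬q ∨ q ∨ r) ∧ ¬q ∧ r) ∨ p
= (¬q ∧ ¬q ∧ r) ∨ (q ∧ ¬q ∧ r) ∨ (r ∧ ¬q ∧ r) ∨ p
= (¬q ∧ r) ∨ p

(¬q ∧ r) ∨ p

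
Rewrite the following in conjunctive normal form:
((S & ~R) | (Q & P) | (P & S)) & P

((S & ~R) | (Q & P) | (P & S)) & P
≡ (S | Q | P) & (S | Q | S) & (S | P | P) & (S | P | S) & (~R | Q | P) & (~R | Q | S) & (~R | P | P) & (~R | P | S) & P   (distribute | over &)
≡ (S | Q) & P   (simplify)

(S | Q) & P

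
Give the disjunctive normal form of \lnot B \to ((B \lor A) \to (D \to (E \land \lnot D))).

B \lor (\lnot B \land \lnot A) \lor \lnot D

\lnot B \to ((B \lor A) \to (D \to (E \land \lnot D)))
⇔ \lnot \lnot B \lor ((B \lor A) \to (D \to (E \land \lnot D)))   — eliminate \to
⇔ \lnot \lnot B \lor \lnot (B \lor A) \lor (D \to (E \land \lnot D))   — eliminate \to
⇔ \lnot \lnot B \lor \lnot (B \lor A) \lor \lnot D \lor (E \land \lnot D)   — eliminate \to
⇔ B \lor \lnot (B \lor A) \lor \lnot D \lor (E \land \lnot D)   — double negation
⇔ B \lor (\lnot B \land \lnot A) \lor \lnot D \lor (E \land \lnot D)   — De Morgan
⇔ B \lor (\lnot B \land \lnot A) \lor \lnot D   — simplify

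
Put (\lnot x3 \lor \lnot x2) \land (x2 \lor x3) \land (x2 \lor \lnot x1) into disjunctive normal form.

(\lnot x3 \lor \lnot x2) \land (x2 \lor x3) \land (x2 \lor \lnot x1)
≡ (\lnot x3 \land x2 \land x2) \lor (\lnot x3 \land x2 \land \lnot x1) \lor (\lnot x3 \land x3 \land x2) \lor (\lnot x3 \land x3 \land \lnot x1) \lor (\lnot x2 \land x2 \land x2) \lor (\lnot x2 \land x2 \land \lnot x1) \lor (\lnot x2 \land x3 \land x2) \lor (\lnot x2 \land x3 \land \lnot x1)   [distribute \land over \lor]
≡ (\lnot x3 \land x2) \lor (\lnot x2 \land x3 \land \lnot x1)   [simplify]

(\lnot x3 \land x2) \lor (\lnot x2 \land x3 \land \lnot x1)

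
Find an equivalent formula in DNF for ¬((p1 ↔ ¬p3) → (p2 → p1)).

¬p1 ∧ p3 ∧ p2

¬((p1 ↔ ¬p3) → (p2 → p1))
= ¬(¬(p1 ↔ ¬p3) ∨ (p2 → p1))   [eliminate →]
= ¬(¬((p1 → ¬p3) ∧ (¬p3 → p1)) ∨ (p2 → p1))   [eliminate ↔]
= ¬(¬((¬p1 ∨ ¬p3) ∧ (¬p3 → p1)) ∨ (p2 → p1))   [eliminate →]
= ¬(¬((¬p1 ∨ ¬p3) ∧ (¬¬p3 ∨ p1)) ∨ (p2 → p1))   [eliminate →]
= ¬(¬((¬p1 ∨ ¬p3) ∧ (¬¬p3 ∨ p1)) ∨ ¬p2 ∨ p1)   [eliminate →]
= ¬¬((¬p1 ∨ ¬p3) ∧ (¬¬p3 ∨ p1)) ∧ ¬¬p2 ∧ ¬p1   [De Morgan]
= (¬p1 ∨ ¬p3) ∧ (¬¬p3 ∨ p1) ∧ ¬¬p2 ∧ ¬p1   [double negation]
= (¬p1 ∨ ¬p3) ∧ (p3 ∨ p1) ∧ ¬¬p2 ∧ ¬p1   [double negation]
= (¬p1 ∨ ¬p3) ∧ (p3 ∨ p1) ∧ p2 ∧ ¬p1   [double negation]
= (¬p1 ∧ p3 ∧ p2 ∧ ¬p1) ∨ (¬p1 ∧ p1 ∧ p2 ∧ ¬p1) ∨ (¬p3 ∧ p3 ∧ p2 ∧ ¬p1) ∨ (¬p3 ∧ p1 ∧ p2 ∧ ¬p1)   [distribute ∧ over ∨]
= ¬p1 ∧ p3 ∧ p2   [simplify]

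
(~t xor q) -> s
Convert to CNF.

(~t xor q) -> s
≡ ~(~t xor q) | s   — eliminate ->
≡ ~((~t | q) & ~(~t & q)) | s   — expand xor
≡ ~(~t | q) | ~~(~t & q) | s   — De Morgan
≡ (~~t & ~q) | ~~(~t & q) | s   — De Morgan
≡ (t & ~q) | ~~(~t & q) | s   — double negation
≡ (t & ~q) | (~t & q) | s   — double negation
≡ (t | ~t | s) & (t | q | s) & (~q | ~t | s) & (~q | q | s)   — distribute | over &
≡ (t | q | s) & (~q | ~t | s)   — simplify

(t | q | s) & (~q | ~t | s)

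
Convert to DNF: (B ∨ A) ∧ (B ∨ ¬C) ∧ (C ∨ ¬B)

(B ∨ A) ∧ (B ∨ ¬C) ∧ (C ∨ ¬B)
= B ∧ B ∧ C ∨ B ∧ B ∧ ¬B ∨ B ∧ ¬C ∧ C ∨ B ∧ ¬C ∧ ¬B ∨ A ∧ B ∧ C ∨ A ∧ B ∧ ¬B ∨ A ∧ ¬C ∧ C ∨ A ∧ ¬C ∧ ¬B
= B ∧ C ∨ A ∧ ¬C ∧ ¬B

B ∧ C ∨ A ∧ ¬C ∧ ¬B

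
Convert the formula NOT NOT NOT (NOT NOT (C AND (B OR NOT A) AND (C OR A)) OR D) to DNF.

(NOT C AND NOT D) OR (NOT B AND A AND NOT D)

NOT NOT NOT (NOT NOT (C AND (B OR NOT A) AND (C OR A)) OR D)
≡ NOT (NOT NOT (C AND (B OR NOT A) AND (C OR A)) OR D)   (double negation)
≡ NOT NOT NOT (C AND (B OR NOT A) AND (C OR A)) AND NOT D   (De Morgan)
≡ NOT (C AND (B OR NOT A) AND (C OR A)) AND NOT D   (double negation)
≡ (NOT C OR NOT (B OR NOT A) OR NOT (C OR A)) AND NOT D   (De Morgan)
≡ (NOT C OR (NOT B AND NOT NOT A) OR NOT (C OR A)) AND NOT D   (De Morgan)
≡ (NOT C OR (NOT B AND A) OR NOT (C OR A)) AND NOT D   (double negation)
≡ (NOT C OR (NOT B AND A) OR (NOT C AND NOT A)) AND NOT D   (De Morgan)
≡ (NOT C AND NOT D) OR (NOT B AND A AND NOT D) OR (NOT C AND NOT A AND NOT D)   (distribute AND over OR)
≡ (NOT C AND NOT D) OR (NOT B AND A AND NOT D)   (simplify)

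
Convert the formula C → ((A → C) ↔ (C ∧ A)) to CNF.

¬C ∨ A

C → ((A → C) ↔ (C ∧ A))
⇔ ¬C ∨ ((A → C) ↔ (C ∧ A))   — eliminate →
⇔ ¬C ∨ (((A → C) → (C ∧ A)) ∧ ((C ∧ A) → (A → C)))   — eliminate ↔
⇔ ¬C ∨ ((¬(A → C) ∨ (C ∧ A)) ∧ ((C ∧ A) → (A → C)))   — eliminate →
⇔ ¬C ∨ ((¬(¬A ∨ C) ∨ (C ∧ A)) ∧ ((C ∧ A) → (A → C)))   — eliminate →
⇔ ¬C ∨ ((¬(¬A ∨ C) ∨ (C ∧ A)) ∧ (¬(C ∧ A) ∨ (A → C)))   — eliminate →
⇔ ¬C ∨ ((¬(¬A ∨ C) ∨ (C ∧ A)) ∧ (¬(C ∧ A) ∨ ¬A ∨ C))   — eliminate →
⇔ ¬C ∨ (((¬¬A ∧ ¬C) ∨ (C ∧ A)) ∧ (¬(C ∧ A) ∨ ¬A ∨ C))   — De Morgan
⇔ ¬C ∨ (((A ∧ ¬C) ∨ (C ∧ A)) ∧ (¬(C ∧ A) ∨ ¬A ∨ C))   — double negation
⇔ ¬C ∨ (((A ∧ ¬C) ∨ (C ∧ A)) ∧ (¬C ∨ ¬A ∨ ¬A ∨ C))   — De Morgan
⇔ (¬C ∨ A ∨ C) ∧ (¬C ∨ A ∨ A) ∧ (¬C ∨ ¬C ∨ C) ∧ (¬C ∨ ¬C ∨ A) ∧ (¬C ∨ ¬C ∨ ¬A ∨ ¬A ∨ C)   — distribute ∨ over ∧
⇔ ¬C ∨ A   — simplify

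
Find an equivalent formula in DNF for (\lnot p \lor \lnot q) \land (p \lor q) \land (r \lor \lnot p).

(\lnot p \land q) \lor (\lnot q \land p \land r)

(\lnot p \lor \lnot q) \land (p \lor q) \land (r \lor \lnot p)
≡ (\lnot p \land p \land r) \lor (\lnot p \land p \land \lnot p) \lor (\lnot p \land q \land r) \lor (\lnot p \land q \land \lnot p) \lor (\lnot q \land p \land r) \lor (\lnot q \land p \land \lnot p) \lor (\lnot q \land q \land r) \lor (\lnot q \land q \land \lnot p)   [distribute \land over \lor]
≡ (\lnot p \land q) \lor (\lnot q \land p \land r)   [simplify]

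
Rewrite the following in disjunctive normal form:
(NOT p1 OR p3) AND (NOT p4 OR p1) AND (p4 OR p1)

(NOT p1 OR p3) AND (NOT p4 OR p1) AND (p4 OR p1)
≡ (NOT p1 AND NOT p4 AND p4) OR (NOT p1 AND NOT p4 AND p1) OR (NOT p1 AND p1 AND p4) OR (NOT p1 AND p1 AND p1) OR (p3 AND NOT p4 AND p4) OR (p3 AND NOT p4 AND p1) OR (p3 AND p1 AND p4) OR (p3 AND p1 AND p1)   [distribute AND over OR]
≡ p3 AND p1   [simplify]

p3 AND p1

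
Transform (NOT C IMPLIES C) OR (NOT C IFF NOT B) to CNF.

C OR NOT B

(NOT C IMPLIES C) OR (NOT C IFF NOT B)
⇔ NOT NOT C OR C OR (NOT C IFF NOT B)   (eliminate IMPLIES)
⇔ NOT NOT C OR C OR ((NOT C IMPLIES NOT B) AND (NOT B IMPLIES NOT C))   (eliminate IFF)
⇔ NOT NOT C OR C OR ((NOT NOT C OR NOT B) AND (NOT B IMPLIES NOT C))   (eliminate IMPLIES)
⇔ NOT NOT C OR C OR ((NOT NOT C OR NOT B) AND (NOT NOT B OR NOT C))   (eliminate IMPLIES)
⇔ C OR C OR ((NOT NOT C OR NOT B) AND (NOT NOT B OR NOT C))   (double negation)
⇔ C OR C OR ((C OR NOT B) AND (NOT NOT B OR NOT C))   (double negation)
⇔ C OR C OR ((C OR NOT B) AND (B OR NOT C))   (double negation)
⇔ (C OR C OR C OR NOT B) AND (C OR C OR B OR NOT C)   (distribute OR over AND)
⇔ C OR NOT B   (simplify)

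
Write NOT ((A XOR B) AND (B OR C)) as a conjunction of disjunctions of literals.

NOT ((A XOR B) AND (B OR C))
≡ NOT ((A OR B) AND NOT (A AND B) AND (B OR C))   — expand XOR
≡ NOT (A OR B) OR NOT NOT (A AND B) OR NOT (B OR C)   — De Morgan
≡ (NOT A AND NOT B) OR NOT NOT (A AND B) OR NOT (B OR C)   — De Morgan
≡ (NOT A AND NOT B) OR (A AND B) OR NOT (B OR C)   — double negation
≡ (NOT A AND NOT B) OR (A AND B) OR (NOT B AND NOT C)   — De Morgan
≡ (NOT A OR A OR NOT B) AND (NOT A OR A OR NOT C) AND (NOT A OR B OR NOT B) AND (NOT A OR B OR NOT C) AND (NOT B OR A OR NOT B) AND (NOT B OR A OR NOT C) AND (NOT B OR B OR NOT B) AND (NOT B OR B OR NOT C)   — distribute OR over AND
≡ (NOT A OR B OR NOT C) AND (NOT B OR A)   — simplify

(NOT A OR B OR NOT C) AND (NOT B OR A)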